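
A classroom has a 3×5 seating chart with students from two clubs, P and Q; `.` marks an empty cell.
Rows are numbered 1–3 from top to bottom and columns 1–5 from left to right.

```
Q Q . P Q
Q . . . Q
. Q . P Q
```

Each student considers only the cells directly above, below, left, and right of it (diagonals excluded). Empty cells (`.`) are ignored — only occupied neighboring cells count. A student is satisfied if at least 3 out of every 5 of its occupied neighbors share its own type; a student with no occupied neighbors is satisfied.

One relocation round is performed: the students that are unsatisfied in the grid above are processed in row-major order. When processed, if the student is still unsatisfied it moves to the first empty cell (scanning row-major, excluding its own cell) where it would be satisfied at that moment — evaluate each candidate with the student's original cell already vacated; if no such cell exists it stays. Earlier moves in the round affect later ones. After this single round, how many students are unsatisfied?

Initially unsatisfied (in order): (1,4), (1,5), (3,4), (3,5).
  (1,4) → (2,3).
  (1,5): now satisfied by earlier moves; stays.
  (3,4): no empty cell satisfies it; stays.
  (3,5) → (1,4).
Resulting grid:
Q Q . Q Q
Q . P . Q
. Q . P .
All satisfied now.

0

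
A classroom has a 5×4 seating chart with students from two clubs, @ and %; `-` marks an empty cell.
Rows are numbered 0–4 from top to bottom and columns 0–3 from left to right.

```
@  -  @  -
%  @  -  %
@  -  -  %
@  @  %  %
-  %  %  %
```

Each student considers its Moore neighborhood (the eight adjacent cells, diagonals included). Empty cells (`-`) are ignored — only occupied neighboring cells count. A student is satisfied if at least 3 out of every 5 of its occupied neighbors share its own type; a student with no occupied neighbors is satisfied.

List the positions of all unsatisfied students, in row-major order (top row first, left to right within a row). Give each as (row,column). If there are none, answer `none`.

(0,0), (0,2), (1,0), (1,3), (3,1), (4,1)

Row 0: (0,0)@ 1/2 unhappy · (0,2)@ 1/2 unhappy
Row 1: (1,0)% 0/3 unhappy · (1,1)@ 3/4 ok · (1,3)% 1/2 unhappy
Row 2: (2,0)@ 3/4 ok · (2,3)% 3/3 ok
Row 3: (3,0)@ 2/3 ok · (3,1)@ 2/5 unhappy · (3,2)% 5/6 ok · (3,3)% 4/4 ok
Row 4: (4,1)% 2/4 unhappy · (4,2)% 4/5 ok · (4,3)% 3/3 ok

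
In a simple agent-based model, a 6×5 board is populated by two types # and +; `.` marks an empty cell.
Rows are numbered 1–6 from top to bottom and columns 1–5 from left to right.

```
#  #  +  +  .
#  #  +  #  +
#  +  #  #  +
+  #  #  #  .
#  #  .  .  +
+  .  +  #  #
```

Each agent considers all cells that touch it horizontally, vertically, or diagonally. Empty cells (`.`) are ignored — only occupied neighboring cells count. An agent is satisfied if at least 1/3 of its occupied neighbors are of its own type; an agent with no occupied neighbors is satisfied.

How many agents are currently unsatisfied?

7

(1,1)# 3/3 satisfied
(1,2)# 3/5 satisfied
(1,3)+ 2/5 satisfied
(1,4)+ 3/4 satisfied
(2,1)# 4/5 satisfied
(2,2)# 5/8 satisfied
(2,3)+ 3/8 satisfied
(2,4)# 2/7 not
(2,5)+ 2/4 satisfied
(3,1)# 3/5 satisfied
(3,2)+ 2/8 not
(3,3)# 6/8 satisfied
(3,4)# 4/7 satisfied
(3,5)+ 1/4 not
(4,1)+ 1/5 not
(4,2)# 5/7 satisfied
(4,3)# 5/6 satisfied
(4,4)# 3/5 satisfied
(5,1)# 2/4 satisfied
(5,2)# 3/6 satisfied
(5,5)+ 0/3 not
(6,1)+ 0/2 not
(6,3)+ 0/2 not
(6,4)# 1/3 satisfied
(6,5)# 1/2 satisfied
Unsatisfied: (2,4), (3,2), (3,5), (4,1), (5,5), (6,1), (6,3) — 7 in total.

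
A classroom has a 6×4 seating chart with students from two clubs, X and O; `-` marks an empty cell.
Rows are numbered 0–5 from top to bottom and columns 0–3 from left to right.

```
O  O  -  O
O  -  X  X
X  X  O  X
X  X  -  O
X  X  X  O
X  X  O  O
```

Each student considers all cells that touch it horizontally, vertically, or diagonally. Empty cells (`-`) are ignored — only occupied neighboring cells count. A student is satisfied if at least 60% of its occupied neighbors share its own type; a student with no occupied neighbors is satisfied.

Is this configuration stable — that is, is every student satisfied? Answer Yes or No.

No

Row 0: (0,0)O 2/2 satisfied · (0,1)O 2/3 satisfied · (0,3)O 0/2 not
Row 1: (1,0)O 2/4 not · (1,2)X 3/6 not · (1,3)X 2/4 not
Row 2: (2,0)X 3/4 satisfied · (2,1)X 4/6 satisfied · (2,2)O 1/6 not · (2,3)X 2/4 not
Row 3: (3,0)X 5/5 satisfied · (3,1)X 6/7 satisfied · (3,3)O 2/4 not
Row 4: (4,0)X 5/5 satisfied · (4,1)X 6/7 satisfied · (4,2)X 3/7 not · (4,3)O 3/4 satisfied
Row 5: (5,0)X 3/3 satisfied · (5,1)X 4/5 satisfied · (5,2)O 2/5 not · (5,3)O 2/3 satisfied
For instance (0,3) has only 0/2 same-type neighbors, below 3/5.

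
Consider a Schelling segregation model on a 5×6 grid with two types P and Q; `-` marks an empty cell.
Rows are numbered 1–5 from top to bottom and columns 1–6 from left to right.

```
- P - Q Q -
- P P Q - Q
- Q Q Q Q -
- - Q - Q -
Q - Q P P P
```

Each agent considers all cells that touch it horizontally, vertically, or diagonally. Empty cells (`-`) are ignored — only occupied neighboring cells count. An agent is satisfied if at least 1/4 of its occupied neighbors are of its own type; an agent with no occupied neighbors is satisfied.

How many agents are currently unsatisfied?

(1,2)P 2/2 ok
(1,4)Q 2/3 ok
(1,5)Q 3/3 ok
(2,2)P 2/4 ok
(2,3)P 2/7 ok
(2,4)Q 5/6 ok
(2,6)Q 2/2 ok
(3,2)Q 2/4 ok
(3,3)Q 4/6 ok
(3,4)Q 5/6 ok
(3,5)Q 4/4 ok
(4,3)Q 4/5 ok
(4,5)Q 2/5 ok
(5,1)Q 0/0 ok
(5,3)Q 1/2 ok
(5,4)P 1/4 ok
(5,5)P 2/3 ok
(5,6)P 1/2 ok
Every one meets the threshold.

0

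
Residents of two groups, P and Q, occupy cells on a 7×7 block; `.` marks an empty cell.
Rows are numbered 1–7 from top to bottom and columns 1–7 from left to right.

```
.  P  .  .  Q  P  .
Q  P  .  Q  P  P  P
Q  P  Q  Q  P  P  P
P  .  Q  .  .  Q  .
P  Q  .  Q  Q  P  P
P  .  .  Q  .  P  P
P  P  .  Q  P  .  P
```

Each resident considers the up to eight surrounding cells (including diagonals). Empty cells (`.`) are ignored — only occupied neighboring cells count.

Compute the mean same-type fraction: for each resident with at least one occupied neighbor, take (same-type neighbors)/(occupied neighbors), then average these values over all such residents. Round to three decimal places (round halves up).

Row 1: (1,2)P 1/2 · (1,5)Q 1/4 · (1,6)P 3/4
Row 2: (2,1)Q 1/4 · (2,2)P 2/5 · (2,4)Q 3/5 · (2,5)P 4/7 · (2,6)P 6/7 · (2,7)P 4/4
Row 3: (3,1)Q 1/4 · (3,2)P 2/6 · (3,3)Q 3/5 · (3,4)Q 3/5 · (3,5)P 3/6 · (3,6)P 5/6 · (3,7)P 3/4
Row 4: (4,1)P 2/4 · (4,3)Q 4/5 · (4,6)Q 1/6
Row 5: (5,1)P 2/3 · (5,2)Q 1/4 · (5,4)Q 3/3 · (5,5)Q 3/5 · (5,6)P 3/5 · (5,7)P 3/4
Row 6: (6,1)P 3/4 · (6,4)Q 3/4 · (6,6)P 5/6 · (6,7)P 4/4
Row 7: (7,1)P 2/2 · (7,2)P 2/2 · (7,4)Q 1/2 · (7,5)P 1/3 · (7,7)P 2/2
Sum over 34 residents: 1/2 + 1/4 + 3/4 + 1/4 + 2/5 + 3/5 + 4/7 + 6/7 + 4/4 + 1/4 + 2/6 + 3/5 + 3/5 + 3/6 + 5/6 + 3/4 + 2/4 + 4/5 + 1/6 + 2/3 + 1/4 + 3/3 + 3/5 + 3/5 + 3/4 + 3/4 + 3/4 + 5/6 + 4/4 + 2/2 + 2/2 + 1/2 + 1/3 + 2/2 = 9049/420; mean = 9049/420 ÷ 34 = 9049/14280 = 0.633683… → 0.634.

0.634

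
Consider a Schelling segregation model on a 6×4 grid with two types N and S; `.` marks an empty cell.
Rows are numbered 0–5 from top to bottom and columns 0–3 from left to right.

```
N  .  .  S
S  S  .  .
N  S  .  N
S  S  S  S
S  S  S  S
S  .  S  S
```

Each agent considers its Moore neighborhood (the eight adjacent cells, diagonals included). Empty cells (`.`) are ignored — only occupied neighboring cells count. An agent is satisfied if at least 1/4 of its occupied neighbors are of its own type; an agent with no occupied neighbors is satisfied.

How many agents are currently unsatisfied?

Row 0: (0,0)N 0/2 not · (0,3)S 0/0 satisfied
Row 1: (1,0)S 2/4 satisfied · (1,1)S 2/4 satisfied
Row 2: (2,0)N 0/5 not · (2,1)S 5/6 satisfied · (2,3)N 0/2 not
Row 3: (3,0)S 4/5 satisfied · (3,1)S 6/7 satisfied · (3,2)S 6/7 satisfied · (3,3)S 3/4 satisfied
Row 4: (4,0)S 4/4 satisfied · (4,1)S 7/7 satisfied · (4,2)S 7/7 satisfied · (4,3)S 5/5 satisfied
Row 5: (5,0)S 2/2 satisfied · (5,2)S 4/4 satisfied · (5,3)S 3/3 satisfied
Unsatisfied: (0,0), (2,0), (2,3) — 3 in total.

3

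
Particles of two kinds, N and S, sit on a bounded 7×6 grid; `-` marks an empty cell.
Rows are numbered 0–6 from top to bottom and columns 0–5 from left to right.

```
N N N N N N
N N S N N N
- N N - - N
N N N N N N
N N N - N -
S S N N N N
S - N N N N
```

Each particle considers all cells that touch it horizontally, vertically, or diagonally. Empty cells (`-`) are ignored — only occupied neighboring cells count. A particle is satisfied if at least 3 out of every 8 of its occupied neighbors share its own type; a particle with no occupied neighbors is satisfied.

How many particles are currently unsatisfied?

(0,0)N 3/3 satisfied
(0,1)N 4/5 satisfied
(0,2)N 4/5 satisfied
(0,3)N 4/5 satisfied
(0,4)N 5/5 satisfied
(0,5)N 3/3 satisfied
(1,0)N 4/4 satisfied
(1,1)N 6/7 satisfied
(1,2)S 0/7 not
(1,3)N 5/6 satisfied
(1,4)N 6/6 satisfied
(1,5)N 4/4 satisfied
(2,1)N 6/7 satisfied
(2,2)N 6/7 satisfied
(2,5)N 4/4 satisfied
(3,0)N 4/4 satisfied
(3,1)N 7/7 satisfied
(3,2)N 6/6 satisfied
(3,3)N 5/5 satisfied
(3,4)N 4/4 satisfied
(3,5)N 3/3 satisfied
(4,0)N 3/5 satisfied
(4,1)N 6/8 satisfied
(4,2)N 6/7 satisfied
(4,4)N 6/6 satisfied
(5,0)S 2/4 satisfied
(5,1)S 2/7 not
(5,2)N 5/6 satisfied
(5,3)N 7/7 satisfied
(5,4)N 6/6 satisfied
(5,5)N 4/4 satisfied
(6,0)S 2/2 satisfied
(6,2)N 3/4 satisfied
(6,3)N 5/5 satisfied
(6,4)N 5/5 satisfied
(6,5)N 3/3 satisfied
Unsatisfied: (1,2), (5,1) — 2 in total.

2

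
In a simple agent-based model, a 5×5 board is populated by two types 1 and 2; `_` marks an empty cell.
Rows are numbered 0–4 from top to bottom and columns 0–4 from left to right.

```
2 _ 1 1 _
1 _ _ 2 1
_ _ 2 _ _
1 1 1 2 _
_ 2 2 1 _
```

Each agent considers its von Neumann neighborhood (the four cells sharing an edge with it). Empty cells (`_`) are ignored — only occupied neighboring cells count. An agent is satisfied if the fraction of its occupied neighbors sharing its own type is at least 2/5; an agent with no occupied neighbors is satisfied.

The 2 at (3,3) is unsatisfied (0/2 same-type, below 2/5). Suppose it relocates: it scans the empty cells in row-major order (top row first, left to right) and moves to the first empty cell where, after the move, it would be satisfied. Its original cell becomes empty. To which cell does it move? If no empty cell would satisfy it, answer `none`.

(0,1)

Vacating (3,3). Empty cells in order:
  (0,1): 1/2 same-type → satisfied — stop here.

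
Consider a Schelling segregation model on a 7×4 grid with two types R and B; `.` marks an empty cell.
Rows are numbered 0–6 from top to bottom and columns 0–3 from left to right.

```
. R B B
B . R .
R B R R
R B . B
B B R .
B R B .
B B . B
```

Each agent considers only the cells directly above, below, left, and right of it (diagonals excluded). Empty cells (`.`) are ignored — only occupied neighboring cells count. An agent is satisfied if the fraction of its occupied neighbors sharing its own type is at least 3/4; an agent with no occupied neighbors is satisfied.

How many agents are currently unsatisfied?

(0,1)R 0/1 not
(0,2)B 1/3 not
(0,3)B 1/1 satisfied
(1,0)B 0/1 not
(1,2)R 1/2 not
(2,0)R 1/3 not
(2,1)B 1/3 not
(2,2)R 2/3 not
(2,3)R 1/2 not
(3,0)R 1/3 not
(3,1)B 2/3 not
(3,3)B 0/1 not
(4,0)B 2/3 not
(4,1)B 2/4 not
(4,2)R 0/2 not
(5,0)B 2/3 not
(5,1)R 0/4 not
(5,2)B 0/2 not
(6,0)B 2/2 satisfied
(6,1)B 1/2 not
(6,3)B 0/0 satisfied
Unsatisfied: (0,1), (0,2), (1,0), (1,2), (2,0), (2,1), (2,2), (2,3), (3,0), (3,1), (3,3), (4,0), (4,1), (4,2), (5,0), (5,1), (5,2), (6,1) — 18 in total.

18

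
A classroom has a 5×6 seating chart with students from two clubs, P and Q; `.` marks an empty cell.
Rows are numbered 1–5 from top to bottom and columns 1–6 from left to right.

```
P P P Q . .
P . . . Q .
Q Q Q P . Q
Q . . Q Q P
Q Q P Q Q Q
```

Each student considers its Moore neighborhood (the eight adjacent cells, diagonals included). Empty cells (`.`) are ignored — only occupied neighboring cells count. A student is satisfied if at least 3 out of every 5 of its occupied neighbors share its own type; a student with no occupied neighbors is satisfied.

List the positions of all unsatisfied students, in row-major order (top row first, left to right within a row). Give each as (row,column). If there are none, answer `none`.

(1,3), (1,4), (2,1), (3,4), (4,6), (5,3)

(1,1)P 2/2 satisfied
(1,2)P 3/3 satisfied
(1,3)P 1/2 not
(1,4)Q 1/2 not
(2,1)P 2/4 not
(2,5)Q 2/3 satisfied
(3,1)Q 2/3 satisfied
(3,2)Q 3/4 satisfied
(3,3)Q 2/3 satisfied
(3,4)P 0/4 not
(3,6)Q 2/3 satisfied
(4,1)Q 4/4 satisfied
(4,4)Q 4/6 satisfied
(4,5)Q 5/7 satisfied
(4,6)P 0/4 not
(5,1)Q 2/2 satisfied
(5,2)Q 2/3 satisfied
(5,3)P 0/3 not
(5,4)Q 3/4 satisfied
(5,5)Q 4/5 satisfied
(5,6)Q 2/3 satisfied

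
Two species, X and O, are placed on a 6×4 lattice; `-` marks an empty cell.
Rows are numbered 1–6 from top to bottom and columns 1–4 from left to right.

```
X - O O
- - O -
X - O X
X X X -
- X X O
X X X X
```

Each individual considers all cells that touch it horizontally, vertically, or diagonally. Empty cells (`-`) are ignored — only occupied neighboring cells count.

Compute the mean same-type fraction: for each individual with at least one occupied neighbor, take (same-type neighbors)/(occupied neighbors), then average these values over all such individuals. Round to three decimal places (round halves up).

0.760

Row 1: (1,1)X — no occupied neighbors · (1,3)O 2/2 · (1,4)O 2/2
Row 2: (2,3)O 3/4
Row 3: (3,1)X 2/2 · (3,3)O 1/4 · (3,4)X 1/3
Row 4: (4,1)X 3/3 · (4,2)X 5/6 · (4,3)X 4/6
Row 5: (5,2)X 7/7 · (5,3)X 6/7 · (5,4)O 0/4
Row 6: (6,1)X 2/2 · (6,2)X 4/4 · (6,3)X 4/5 · (6,4)X 2/3
Sum over 16 individuals: 2/2 + 2/2 + 3/4 + 2/2 + 1/4 + 1/3 + 3/3 + 5/6 + 4/6 + 7/7 + 6/7 + 0/4 + 2/2 + 4/4 + 4/5 + 2/3 = 851/70; mean = 851/70 ÷ 16 = 851/1120 = 0.759821… → 0.760.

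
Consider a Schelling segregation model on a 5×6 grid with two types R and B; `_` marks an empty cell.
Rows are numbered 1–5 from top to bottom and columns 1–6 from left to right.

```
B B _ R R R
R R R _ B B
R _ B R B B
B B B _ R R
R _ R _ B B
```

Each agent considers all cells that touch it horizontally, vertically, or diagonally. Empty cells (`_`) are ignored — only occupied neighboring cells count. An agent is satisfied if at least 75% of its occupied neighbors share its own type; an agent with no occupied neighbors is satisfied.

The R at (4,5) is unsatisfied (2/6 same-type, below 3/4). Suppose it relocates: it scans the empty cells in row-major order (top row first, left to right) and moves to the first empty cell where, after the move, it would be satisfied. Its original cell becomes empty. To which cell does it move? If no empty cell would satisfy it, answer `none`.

Vacating (4,5). Empty cells in order:
  (1,3): 3/4 same-type → satisfied — stop here.

(1,3)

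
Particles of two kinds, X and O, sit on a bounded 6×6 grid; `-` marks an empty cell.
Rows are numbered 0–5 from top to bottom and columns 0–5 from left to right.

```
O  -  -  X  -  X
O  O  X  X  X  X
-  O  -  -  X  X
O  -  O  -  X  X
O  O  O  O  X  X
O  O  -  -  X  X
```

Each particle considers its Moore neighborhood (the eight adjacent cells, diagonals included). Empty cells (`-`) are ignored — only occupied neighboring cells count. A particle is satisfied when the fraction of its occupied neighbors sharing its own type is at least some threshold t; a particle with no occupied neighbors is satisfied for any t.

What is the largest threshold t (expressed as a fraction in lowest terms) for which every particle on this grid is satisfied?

2/5

(0,0)O 2/2
(0,3)X 3/3
(0,5)X 2/2
(1,0)O 3/3
(1,1)O 3/4
(1,2)X 2/4
(1,3)X 4/4
(1,4)X 6/6
(1,5)X 4/4
(2,1)O 4/5
(2,4)X 6/6
(2,5)X 5/5
(3,0)O 3/3
(3,2)O 4/4
(3,4)X 5/6
(3,5)X 5/5
(4,0)O 4/4
(4,1)O 6/6
(4,2)O 4/4
(4,3)O 2/5
(4,4)X 5/6
(4,5)X 5/5
(5,0)O 3/3
(5,1)O 4/4
(5,4)X 3/4
(5,5)X 3/3
The smallest same-type fraction is 2/5 at (4,3), which reduces to 2/5. Any threshold above that leaves this particle unsatisfied.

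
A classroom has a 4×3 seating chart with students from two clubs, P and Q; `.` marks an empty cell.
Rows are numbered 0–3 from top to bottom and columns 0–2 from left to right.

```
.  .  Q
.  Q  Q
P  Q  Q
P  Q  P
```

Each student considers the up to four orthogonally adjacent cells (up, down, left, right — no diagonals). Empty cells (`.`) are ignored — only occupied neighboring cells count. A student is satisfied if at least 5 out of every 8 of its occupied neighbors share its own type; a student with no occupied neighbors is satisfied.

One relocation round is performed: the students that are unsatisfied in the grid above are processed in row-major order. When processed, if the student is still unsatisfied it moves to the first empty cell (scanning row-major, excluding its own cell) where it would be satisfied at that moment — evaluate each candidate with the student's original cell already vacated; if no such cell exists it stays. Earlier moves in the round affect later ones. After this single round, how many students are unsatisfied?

Initially unsatisfied (in order): (2,0), (3,0), (3,1), (3,2).
  (2,0) → (0,0).
  (3,0): no empty cell satisfies it; stays.
  (3,1) → (0,1).
  (3,2): no empty cell satisfies it; stays.
Resulting grid:
P Q Q
. Q Q
. Q Q
P . P
Unsatisfied now: (0,0), (3,2).

2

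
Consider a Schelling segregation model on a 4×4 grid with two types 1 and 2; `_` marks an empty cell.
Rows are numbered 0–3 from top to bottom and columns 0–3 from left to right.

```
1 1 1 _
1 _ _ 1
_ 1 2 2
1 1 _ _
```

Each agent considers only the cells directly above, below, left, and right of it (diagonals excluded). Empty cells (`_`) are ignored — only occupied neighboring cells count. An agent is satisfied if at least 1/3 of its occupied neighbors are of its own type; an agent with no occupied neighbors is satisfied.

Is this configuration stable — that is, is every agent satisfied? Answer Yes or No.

No

Row 0: (0,0)1 2/2 ✓ · (0,1)1 2/2 ✓ · (0,2)1 1/1 ✓
Row 1: (1,0)1 1/1 ✓ · (1,3)1 0/1 ✗
Row 2: (2,1)1 1/2 ✓ · (2,2)2 1/2 ✓ · (2,3)2 1/2 ✓
Row 3: (3,0)1 1/1 ✓ · (3,1)1 2/2 ✓
For instance (1,3) has only 0/1 same-type neighbors, below 1/3.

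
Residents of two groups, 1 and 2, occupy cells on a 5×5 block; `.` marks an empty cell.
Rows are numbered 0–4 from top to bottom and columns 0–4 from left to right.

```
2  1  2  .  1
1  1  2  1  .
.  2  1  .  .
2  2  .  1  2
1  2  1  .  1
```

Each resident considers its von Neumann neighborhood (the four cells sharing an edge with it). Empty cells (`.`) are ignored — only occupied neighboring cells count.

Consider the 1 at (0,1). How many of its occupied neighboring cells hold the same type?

1

Occupied neighbors of (0,1): (1,1)=1, (0,0)=2, (0,2)=2.
Same type (1): 1 of 3.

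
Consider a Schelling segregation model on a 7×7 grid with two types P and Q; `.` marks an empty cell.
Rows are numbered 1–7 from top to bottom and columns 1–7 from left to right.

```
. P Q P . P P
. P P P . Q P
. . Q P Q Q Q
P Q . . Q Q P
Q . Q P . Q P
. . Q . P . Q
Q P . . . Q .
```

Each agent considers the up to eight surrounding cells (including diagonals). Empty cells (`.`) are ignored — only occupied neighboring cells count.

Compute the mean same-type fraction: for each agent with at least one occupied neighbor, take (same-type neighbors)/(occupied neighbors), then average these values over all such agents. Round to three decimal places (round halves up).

0.458

(1,2)P 2/3
(1,3)Q 0/5
(1,4)P 2/3
(1,6)P 2/3
(1,7)P 2/3
(2,2)P 2/4
(2,3)P 5/7
(2,4)P 3/6
(2,6)Q 3/6
(2,7)P 2/5
(3,3)Q 1/5
(3,4)P 2/5
(3,5)Q 4/6
(3,6)Q 5/7
(3,7)Q 3/5
(4,1)P 0/2
(4,2)Q 3/4
(4,5)Q 4/6
(4,6)Q 5/7
(4,7)P 1/5
(5,1)Q 1/2
(5,3)Q 2/3
(5,4)P 1/4
(5,6)Q 3/6
(5,7)P 1/4
(6,3)Q 1/3
(6,5)P 1/3
(6,7)Q 2/3
(7,1)Q 0/1
(7,2)P 0/2
(7,6)Q 1/2
Sum over 31 agents: 2/3 + 0/5 + 2/3 + 2/3 + 2/3 + 2/4 + 5/7 + 3/6 + 3/6 + 2/5 + 1/5 + 2/5 + 4/6 + 5/7 + 3/5 + 0/2 + 3/4 + 4/6 + 5/7 + 1/5 + 1/2 + 2/3 + 1/4 + 3/6 + 1/4 + 1/3 + 1/3 + 2/3 + 0/1 + 0/2 + 1/2 = 1987/140; mean = 1987/140 ÷ 31 = 1987/4340 = 0.457834… → 0.458.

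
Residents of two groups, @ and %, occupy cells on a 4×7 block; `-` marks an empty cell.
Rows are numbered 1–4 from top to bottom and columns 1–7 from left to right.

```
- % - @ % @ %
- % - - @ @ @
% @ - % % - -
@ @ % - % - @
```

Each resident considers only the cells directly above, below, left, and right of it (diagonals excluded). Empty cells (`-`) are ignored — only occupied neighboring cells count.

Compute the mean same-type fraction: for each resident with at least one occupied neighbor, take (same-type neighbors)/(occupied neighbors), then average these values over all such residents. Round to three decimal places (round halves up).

Row 1: (1,2)% 1/1 · (1,4)@ 0/1 · (1,5)% 0/3 · (1,6)@ 1/3 · (1,7)% 0/2
Row 2: (2,2)% 1/2 · (2,5)@ 1/3 · (2,6)@ 3/3 · (2,7)@ 1/2
Row 3: (3,1)% 0/2 · (3,2)@ 1/3 · (3,4)% 1/1 · (3,5)% 2/3
Row 4: (4,1)@ 1/2 · (4,2)@ 2/3 · (4,3)% 0/1 · (4,5)% 1/1 · (4,7)@ — no occupied neighbors
Sum over 17 residents: 1/1 + 0/1 + 0/3 + 1/3 + 0/2 + 1/2 + 1/3 + 3/3 + 1/2 + 0/2 + 1/3 + 1/1 + 2/3 + 1/2 + 2/3 + 0/1 + 1/1 = 47/6; mean = 47/6 ÷ 17 = 47/102 = 0.460784… → 0.461.

0.461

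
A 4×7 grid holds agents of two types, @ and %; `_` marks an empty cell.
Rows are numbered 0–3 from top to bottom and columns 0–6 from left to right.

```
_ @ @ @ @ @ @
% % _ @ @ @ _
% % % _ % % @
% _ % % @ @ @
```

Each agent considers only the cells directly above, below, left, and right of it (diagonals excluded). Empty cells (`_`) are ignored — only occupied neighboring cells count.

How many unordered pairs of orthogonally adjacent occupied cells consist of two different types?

Scan each occupied cell's neighbors to the right and below so each pair is counted once.
From row 0: 1 unlike of 9 pairs (running 1/9).
From row 1: 2 unlike of 7 pairs (running 3/16).
From row 2: 3 unlike of 9 pairs (running 6/25).
From row 3: 1 unlike of 4 pairs (running 7/29).
Total adjacent occupied pairs: 29; unlike-type pairs: 7.

7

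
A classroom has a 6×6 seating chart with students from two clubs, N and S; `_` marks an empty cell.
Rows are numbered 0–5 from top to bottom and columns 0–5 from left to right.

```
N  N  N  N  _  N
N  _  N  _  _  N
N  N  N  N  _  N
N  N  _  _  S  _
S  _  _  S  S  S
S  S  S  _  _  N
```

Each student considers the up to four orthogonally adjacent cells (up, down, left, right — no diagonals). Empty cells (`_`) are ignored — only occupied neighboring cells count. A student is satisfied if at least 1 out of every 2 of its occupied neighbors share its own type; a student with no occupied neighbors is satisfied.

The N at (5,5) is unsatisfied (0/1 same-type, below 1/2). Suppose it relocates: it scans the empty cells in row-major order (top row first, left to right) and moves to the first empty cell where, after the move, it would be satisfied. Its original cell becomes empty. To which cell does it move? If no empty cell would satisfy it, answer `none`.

Vacating (5,5). Empty cells in order:
  (0,4): 2/2 same-type → satisfied — stop here.

(0,4)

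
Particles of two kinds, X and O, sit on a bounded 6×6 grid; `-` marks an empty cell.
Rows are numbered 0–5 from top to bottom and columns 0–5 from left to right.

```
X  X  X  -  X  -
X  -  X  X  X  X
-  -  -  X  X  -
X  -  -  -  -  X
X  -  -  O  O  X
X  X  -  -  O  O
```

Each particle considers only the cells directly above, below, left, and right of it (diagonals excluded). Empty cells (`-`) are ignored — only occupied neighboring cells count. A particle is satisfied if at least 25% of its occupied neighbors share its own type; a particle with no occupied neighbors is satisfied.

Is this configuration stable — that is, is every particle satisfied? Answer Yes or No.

Row 0: (0,0)X 2/2 ok · (0,1)X 2/2 ok · (0,2)X 2/2 ok · (0,4)X 1/1 ok
Row 1: (1,0)X 1/1 ok · (1,2)X 2/2 ok · (1,3)X 3/3 ok · (1,4)X 4/4 ok · (1,5)X 1/1 ok
Row 2: (2,3)X 2/2 ok · (2,4)X 2/2 ok
Row 3: (3,0)X 1/1 ok · (3,5)X 1/1 ok
Row 4: (4,0)X 2/2 ok · (4,3)O 1/1 ok · (4,4)O 2/3 ok · (4,5)X 1/3 ok
Row 5: (5,0)X 2/2 ok · (5,1)X 1/1 ok · (5,4)O 2/2 ok · (5,5)O 1/2 ok
All meet the threshold, so the configuration is stable.

Yes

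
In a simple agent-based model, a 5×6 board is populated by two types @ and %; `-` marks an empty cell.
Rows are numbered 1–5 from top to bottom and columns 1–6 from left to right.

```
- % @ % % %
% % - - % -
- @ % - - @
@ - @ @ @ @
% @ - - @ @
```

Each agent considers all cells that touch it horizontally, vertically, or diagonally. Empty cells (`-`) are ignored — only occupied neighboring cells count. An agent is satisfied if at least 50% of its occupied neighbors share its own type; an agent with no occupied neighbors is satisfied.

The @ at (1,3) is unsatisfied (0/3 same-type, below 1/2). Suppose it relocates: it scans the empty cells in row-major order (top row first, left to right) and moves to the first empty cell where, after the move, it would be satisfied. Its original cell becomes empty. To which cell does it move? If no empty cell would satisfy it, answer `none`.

Vacating (1,3). Empty cells in order:
  (1,1): 0/3 same-type → still unsatisfied.
  (2,3): 1/5 same-type → still unsatisfied.
  (2,4): 0/4 same-type → still unsatisfied.
  (2,6): 1/4 same-type → still unsatisfied.
  (3,1): 2/4 same-type → satisfied — stop here.

(3,1)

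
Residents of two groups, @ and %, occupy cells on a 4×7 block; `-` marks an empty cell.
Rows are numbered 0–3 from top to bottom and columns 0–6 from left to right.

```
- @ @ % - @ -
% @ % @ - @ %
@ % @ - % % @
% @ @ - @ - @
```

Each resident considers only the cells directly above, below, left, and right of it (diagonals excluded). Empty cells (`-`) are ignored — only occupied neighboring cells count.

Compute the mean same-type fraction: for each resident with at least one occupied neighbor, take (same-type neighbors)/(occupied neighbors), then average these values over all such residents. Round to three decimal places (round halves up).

0.321

(0,1)@ 2/2
(0,2)@ 1/3
(0,3)% 0/2
(0,5)@ 1/1
(1,0)% 0/2
(1,1)@ 1/4
(1,2)% 0/4
(1,3)@ 0/2
(1,5)@ 1/3
(1,6)% 0/2
(2,0)@ 0/3
(2,1)% 0/4
(2,2)@ 1/3
(2,4)% 1/2
(2,5)% 1/3
(2,6)@ 1/3
(3,0)% 0/2
(3,1)@ 1/3
(3,2)@ 2/2
(3,4)@ 0/1
(3,6)@ 1/1
Sum over 21 residents: 2/2 + 1/3 + 0/2 + 1/1 + 0/2 + 1/4 + 0/4 + 0/2 + 1/3 + 0/2 + 0/3 + 0/4 + 1/3 + 1/2 + 1/3 + 1/3 + 0/2 + 1/3 + 2/2 + 0/1 + 1/1 = 27/4; mean = 27/4 ÷ 21 = 9/28 = 0.321428… → 0.321.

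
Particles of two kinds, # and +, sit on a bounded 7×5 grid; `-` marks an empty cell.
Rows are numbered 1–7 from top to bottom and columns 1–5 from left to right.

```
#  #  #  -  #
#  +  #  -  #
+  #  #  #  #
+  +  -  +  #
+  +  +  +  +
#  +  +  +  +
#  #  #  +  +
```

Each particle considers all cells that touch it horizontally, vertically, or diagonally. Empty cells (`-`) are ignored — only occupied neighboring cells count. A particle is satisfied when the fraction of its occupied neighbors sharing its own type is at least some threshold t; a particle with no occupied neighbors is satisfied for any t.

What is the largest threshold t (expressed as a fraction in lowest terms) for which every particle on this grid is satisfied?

Row 1: (1,1)# 2/3 · (1,2)# 4/5 · (1,3)# 2/3 · (1,5)# 1/1
Row 2: (2,1)# 3/5 · (2,2)+ 1/8 · (2,3)# 5/6 · (2,5)# 3/3
Row 3: (3,1)+ 3/5 · (3,2)# 3/7 · (3,3)# 3/6 · (3,4)# 5/6 · (3,5)# 3/4
Row 4: (4,1)+ 4/5 · (4,2)+ 5/7 · (4,4)+ 3/7 · (4,5)# 2/5
Row 5: (5,1)+ 4/5 · (5,2)+ 6/7 · (5,3)+ 7/7 · (5,4)+ 6/7 · (5,5)+ 4/5
Row 6: (6,1)# 2/5 · (6,2)+ 4/8 · (6,3)+ 6/8 · (6,4)+ 7/8 · (6,5)+ 5/5
Row 7: (7,1)# 2/3 · (7,2)# 3/5 · (7,3)# 1/5 · (7,4)+ 4/5 · (7,5)+ 3/3
The smallest same-type fraction is 1/8 at (2,2), which reduces to 1/8. Any threshold above that leaves this particle unsatisfied.

1/8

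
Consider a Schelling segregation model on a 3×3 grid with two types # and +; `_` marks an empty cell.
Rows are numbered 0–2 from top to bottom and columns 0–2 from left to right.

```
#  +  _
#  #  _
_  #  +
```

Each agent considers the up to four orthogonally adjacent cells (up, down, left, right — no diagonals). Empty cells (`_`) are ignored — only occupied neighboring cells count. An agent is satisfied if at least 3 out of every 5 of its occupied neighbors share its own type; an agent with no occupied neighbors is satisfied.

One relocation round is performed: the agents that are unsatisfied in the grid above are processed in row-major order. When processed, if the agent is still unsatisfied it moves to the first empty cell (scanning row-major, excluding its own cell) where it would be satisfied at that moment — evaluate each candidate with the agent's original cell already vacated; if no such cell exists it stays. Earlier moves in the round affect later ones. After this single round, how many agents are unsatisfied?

Initially unsatisfied (in order): (0,0), (0,1), (2,1), (2,2).
  (0,0) → (2,0).
  (0,1) → (0,2).
  (2,1): now satisfied by earlier moves; stays.
  (2,2): no empty cell satisfies it; stays.
Resulting grid:
_ _ +
# # _
# # +
Unsatisfied now: (2,2).

1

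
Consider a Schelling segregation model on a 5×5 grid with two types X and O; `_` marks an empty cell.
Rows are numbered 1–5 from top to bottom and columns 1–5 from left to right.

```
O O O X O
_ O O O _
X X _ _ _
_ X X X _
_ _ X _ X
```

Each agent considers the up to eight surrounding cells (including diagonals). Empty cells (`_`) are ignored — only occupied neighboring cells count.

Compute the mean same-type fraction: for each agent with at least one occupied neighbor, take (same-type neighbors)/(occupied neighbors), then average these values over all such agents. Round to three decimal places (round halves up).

0.777

Row 1: (1,1)O 2/2 · (1,2)O 4/4 · (1,3)O 4/5 · (1,4)X 0/4 · (1,5)O 1/2
Row 2: (2,2)O 4/6 · (2,3)O 4/6 · (2,4)O 3/4
Row 3: (3,1)X 2/3 · (3,2)X 3/5
Row 4: (4,2)X 4/4 · (4,3)X 4/4 · (4,4)X 3/3
Row 5: (5,3)X 3/3 · (5,5)X 1/1
Sum over 15 agents: 2/2 + 4/4 + 4/5 + 0/4 + 1/2 + 4/6 + 4/6 + 3/4 + 2/3 + 3/5 + 4/4 + 4/4 + 3/3 + 3/3 + 1/1 = 233/20; mean = 233/20 ÷ 15 = 233/300 = 0.776666… → 0.777.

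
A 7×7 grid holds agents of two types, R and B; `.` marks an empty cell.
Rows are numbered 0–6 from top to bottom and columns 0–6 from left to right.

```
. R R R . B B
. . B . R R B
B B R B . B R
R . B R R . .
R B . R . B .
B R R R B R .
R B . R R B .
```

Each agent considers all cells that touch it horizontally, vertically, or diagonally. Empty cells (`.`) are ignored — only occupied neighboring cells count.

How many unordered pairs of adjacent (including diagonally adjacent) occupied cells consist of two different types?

42

Scan each occupied cell's neighbors to the right and below (and the two forward diagonals) so each pair is counted once.
Row 0: R(0,1)–R(0,2)= R(0,1)–B(1,2)≠ R(0,2)–R(0,3)= R(0,2)–B(1,2)≠ R(0,3)–R(1,4)= R(0,3)–B(1,2)≠ B(0,5)–B(0,6)= B(0,5)–R(1,5)≠ B(0,5)–B(1,6)= B(0,5)–R(1,4)≠ B(0,6)–B(1,6)= B(0,6)–R(1,5)≠  → 6/12 unlike.
Row 1: B(1,2)–R(2,2)≠ B(1,2)–B(2,3)= B(1,2)–B(2,1)= R(1,4)–R(1,5)= R(1,4)–B(2,5)≠ R(1,4)–B(2,3)≠ R(1,5)–B(1,6)≠ R(1,5)–B(2,5)≠ R(1,5)–R(2,6)= B(1,6)–R(2,6)≠ B(1,6)–B(2,5)=  → 6/11 unlike.
Row 2: B(2,0)–B(2,1)= B(2,0)–R(3,0)≠ B(2,1)–R(2,2)≠ B(2,1)–B(3,2)= B(2,1)–R(3,0)≠ R(2,2)–B(2,3)≠ R(2,2)–B(3,2)≠ R(2,2)–R(3,3)= B(2,3)–R(3,3)≠ B(2,3)–R(3,4)≠ B(2,3)–B(3,2)= B(2,5)–R(2,6)≠ B(2,5)–R(3,4)≠  → 9/13 unlike.
Row 3: R(3,0)–R(4,0)= R(3,0)–B(4,1)≠ B(3,2)–R(3,3)≠ B(3,2)–R(4,3)≠ B(3,2)–B(4,1)= R(3,3)–R(3,4)= R(3,3)–R(4,3)= R(3,4)–B(4,5)≠ R(3,4)–R(4,3)=  → 4/9 unlike.
Row 4: R(4,0)–B(4,1)≠ R(4,0)–B(5,0)≠ R(4,0)–R(5,1)= B(4,1)–R(5,1)≠ B(4,1)–R(5,2)≠ B(4,1)–B(5,0)= R(4,3)–R(5,3)= R(4,3)–B(5,4)≠ R(4,3)–R(5,2)= B(4,5)–R(5,5)≠ B(4,5)–B(5,4)=  → 6/11 unlike.
Row 5: B(5,0)–R(5,1)≠ B(5,0)–R(6,0)≠ B(5,0)–B(6,1)= R(5,1)–R(5,2)= R(5,1)–B(6,1)≠ R(5,1)–R(6,0)= R(5,2)–R(5,3)= R(5,2)–R(6,3)= R(5,2)–B(6,1)≠ R(5,3)–B(5,4)≠ R(5,3)–R(6,3)= R(5,3)–R(6,4)= B(5,4)–R(5,5)≠ B(5,4)–R(6,4)≠ B(5,4)–B(6,5)= B(5,4)–R(6,3)≠ R(5,5)–B(6,5)≠ R(5,5)–R(6,4)=  → 9/18 unlike.
Row 6: R(6,0)–B(6,1)≠ R(6,3)–R(6,4)= R(6,4)–B(6,5)≠  → 2/3 unlike.
Total adjacent occupied pairs: 77; unlike-type pairs: 42.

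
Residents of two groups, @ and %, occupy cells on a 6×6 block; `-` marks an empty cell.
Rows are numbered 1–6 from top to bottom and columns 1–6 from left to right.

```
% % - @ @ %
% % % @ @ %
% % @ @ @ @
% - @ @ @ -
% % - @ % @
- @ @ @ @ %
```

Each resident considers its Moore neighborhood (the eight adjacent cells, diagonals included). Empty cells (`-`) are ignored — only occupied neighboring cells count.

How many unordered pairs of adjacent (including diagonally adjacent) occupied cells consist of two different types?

Scan each occupied cell's neighbors to the right and below (and the two forward diagonals) so each pair is counted once.
From row 1: 4 unlike of 16 pairs (running 4/16).
From row 2: 7 unlike of 21 pairs (running 11/37).
From row 3: 2 unlike of 16 pairs (running 13/53).
From row 4: 3 unlike of 11 pairs (running 16/64).
From row 5: 8 unlike of 14 pairs (running 24/78).
From row 6: 1 unlike of 4 pairs (running 25/82).
Total adjacent occupied pairs: 82; unlike-type pairs: 25.

25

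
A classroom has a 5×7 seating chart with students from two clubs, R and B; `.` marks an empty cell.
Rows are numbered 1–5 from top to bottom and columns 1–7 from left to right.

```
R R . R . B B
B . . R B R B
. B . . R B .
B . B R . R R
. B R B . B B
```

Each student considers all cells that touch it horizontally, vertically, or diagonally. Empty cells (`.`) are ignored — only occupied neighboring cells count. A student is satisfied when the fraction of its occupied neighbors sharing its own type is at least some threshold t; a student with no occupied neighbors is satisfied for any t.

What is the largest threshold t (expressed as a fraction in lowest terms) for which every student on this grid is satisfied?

1/6

Row 1: (1,1)R 1/2 · (1,2)R 1/2 · (1,4)R 1/2 · (1,6)B 3/4 · (1,7)B 2/3
Row 2: (2,1)B 1/3 · (2,4)R 2/3 · (2,5)B 2/6 · (2,6)R 1/6 · (2,7)B 3/4
Row 3: (3,2)B 3/3 · (3,5)R 4/6 · (3,6)B 2/6
Row 4: (4,1)B 2/2 · (4,3)B 3/5 · (4,4)R 2/4 · (4,6)R 2/5 · (4,7)R 1/4
Row 5: (5,2)B 2/3 · (5,3)R 1/4 · (5,4)B 1/3 · (5,6)B 1/3 · (5,7)B 1/3
The smallest same-type fraction is 1/6 at (2,6), which reduces to 1/6. Any threshold above that leaves this student unsatisfied.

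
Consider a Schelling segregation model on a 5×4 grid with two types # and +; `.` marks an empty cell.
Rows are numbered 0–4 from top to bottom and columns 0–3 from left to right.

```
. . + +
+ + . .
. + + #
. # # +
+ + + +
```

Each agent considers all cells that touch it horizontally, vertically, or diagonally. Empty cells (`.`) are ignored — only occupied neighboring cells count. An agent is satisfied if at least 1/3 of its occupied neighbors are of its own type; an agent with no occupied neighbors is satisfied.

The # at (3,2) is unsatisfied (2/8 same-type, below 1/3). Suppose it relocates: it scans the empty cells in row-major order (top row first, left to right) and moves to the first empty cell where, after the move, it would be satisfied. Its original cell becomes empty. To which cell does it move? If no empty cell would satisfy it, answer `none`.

none

Vacating (3,2). Empty cells in order:
  (0,0): 0/2 same-type → still unsatisfied.
  (0,1): 0/3 same-type → still unsatisfied.
  (1,2): 1/6 same-type → still unsatisfied.
  (1,3): 1/4 same-type → still unsatisfied.
  (2,0): 1/4 same-type → still unsatisfied.
  (3,0): 1/4 same-type → still unsatisfied.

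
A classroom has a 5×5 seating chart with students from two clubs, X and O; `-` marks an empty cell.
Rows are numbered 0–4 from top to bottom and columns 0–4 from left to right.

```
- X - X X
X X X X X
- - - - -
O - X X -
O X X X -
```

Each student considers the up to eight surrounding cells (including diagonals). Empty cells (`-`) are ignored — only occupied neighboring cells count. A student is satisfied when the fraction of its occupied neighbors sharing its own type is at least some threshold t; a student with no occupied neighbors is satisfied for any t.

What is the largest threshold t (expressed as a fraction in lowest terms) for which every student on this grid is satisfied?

1/2

(0,1)X 3/3
(0,3)X 4/4
(0,4)X 3/3
(1,0)X 2/2
(1,1)X 3/3
(1,2)X 4/4
(1,3)X 4/4
(1,4)X 3/3
(3,0)O 1/2
(3,2)X 4/4
(3,3)X 3/3
(4,0)O 1/2
(4,1)X 2/4
(4,2)X 4/4
(4,3)X 3/3
The smallest same-type fraction is 1/2 at (3,0), which reduces to 1/2. Any threshold above that leaves this student unsatisfied.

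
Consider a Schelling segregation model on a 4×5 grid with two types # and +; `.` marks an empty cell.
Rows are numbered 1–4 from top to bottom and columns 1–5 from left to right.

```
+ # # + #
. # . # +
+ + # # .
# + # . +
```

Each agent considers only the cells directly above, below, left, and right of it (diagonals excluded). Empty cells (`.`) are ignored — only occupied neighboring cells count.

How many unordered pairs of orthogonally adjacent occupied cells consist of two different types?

11

Scan each occupied cell's neighbors to the right and below so each pair is counted once.
From row 1: 5 unlike of 7 pairs (running 5/7).
From row 2: 2 unlike of 3 pairs (running 7/10).
From row 3: 2 unlike of 6 pairs (running 9/16).
From row 4: 2 unlike of 2 pairs (running 11/18).
Total adjacent occupied pairs: 18; unlike-type pairs: 11.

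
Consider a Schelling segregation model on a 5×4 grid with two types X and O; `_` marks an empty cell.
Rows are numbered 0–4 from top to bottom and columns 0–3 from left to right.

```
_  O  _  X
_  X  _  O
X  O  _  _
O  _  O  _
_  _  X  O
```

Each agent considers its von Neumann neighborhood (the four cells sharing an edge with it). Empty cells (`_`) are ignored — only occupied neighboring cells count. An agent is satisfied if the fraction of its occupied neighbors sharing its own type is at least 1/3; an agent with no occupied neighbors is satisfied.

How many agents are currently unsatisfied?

Row 0: (0,1)O 0/1 not · (0,3)X 0/1 not
Row 1: (1,1)X 0/2 not · (1,3)O 0/1 not
Row 2: (2,0)X 0/2 not · (2,1)O 0/2 not
Row 3: (3,0)O 0/1 not · (3,2)O 0/1 not
Row 4: (4,2)X 0/2 not · (4,3)O 0/1 not
Unsatisfied: (0,1), (0,3), (1,1), (1,3), (2,0), (2,1), (3,0), (3,2), (4,2), (4,3) — 10 in total.

10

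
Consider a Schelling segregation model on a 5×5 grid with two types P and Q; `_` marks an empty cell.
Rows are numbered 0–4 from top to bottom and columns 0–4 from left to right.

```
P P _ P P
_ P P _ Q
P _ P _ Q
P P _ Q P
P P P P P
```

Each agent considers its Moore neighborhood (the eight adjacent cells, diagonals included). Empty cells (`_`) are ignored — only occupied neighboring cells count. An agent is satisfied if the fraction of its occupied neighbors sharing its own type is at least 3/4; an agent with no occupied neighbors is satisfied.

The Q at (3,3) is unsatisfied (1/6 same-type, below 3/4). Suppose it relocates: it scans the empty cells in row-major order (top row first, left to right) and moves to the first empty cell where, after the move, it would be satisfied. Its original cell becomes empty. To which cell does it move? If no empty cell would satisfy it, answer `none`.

Vacating (3,3). Empty cells in order:
  (0,2): 0/4 same-type → still unsatisfied.
  (1,0): 0/4 same-type → still unsatisfied.
  (1,3): 2/6 same-type → still unsatisfied.
  (2,1): 0/6 same-type → still unsatisfied.
  (2,3): 2/5 same-type → still unsatisfied.
  (3,2): 0/5 same-type → still unsatisfied.

none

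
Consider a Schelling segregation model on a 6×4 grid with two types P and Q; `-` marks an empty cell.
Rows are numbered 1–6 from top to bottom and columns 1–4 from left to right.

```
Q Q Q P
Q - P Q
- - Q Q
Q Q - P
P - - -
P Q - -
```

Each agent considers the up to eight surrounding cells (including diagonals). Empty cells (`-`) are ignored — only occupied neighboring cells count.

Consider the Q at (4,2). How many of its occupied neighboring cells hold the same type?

Occupied neighbors of (4,2): (3,3)=Q, (4,1)=Q, (5,1)=P.
Same type (Q): 2 of 3.

2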